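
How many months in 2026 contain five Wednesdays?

A month has five Wednesdays exactly when Wednesday falls within its first (length − 28) days.
Jan: 31 days, starts Thu → 5 of Thu, Fri, Sat
Feb: 28 days, starts Sun → 5 of (none)
Mar: 31 days, starts Sun → 5 of Sun, Mon, Tue
Apr: 30 days, starts Wed → 5 of Wed, Thu ✓
May: 31 days, starts Fri → 5 of Fri, Sat, Sun
Jun: 30 days, starts Mon → 5 of Mon, Tue
Jul: 31 days, starts Wed → 5 of Wed, Thu, Fri ✓
Aug: 31 days, starts Sat → 5 of Sat, Sun, Mon
Sep: 30 days, starts Tue → 5 of Tue, Wed ✓
Oct: 31 days, starts Thu → 5 of Thu, Fri, Sat
Nov: 30 days, starts Sun → 5 of Sun, Mon
Dec: 31 days, starts Tue → 5 of Tue, Wed, Thu ✓
Months with five Wednesdays: Apr, Jul, Sep, Dec.

4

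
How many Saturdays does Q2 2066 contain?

13

Apr 1, 2066 is a Thursday.
From Apr 1, 2066 to Jun 30, 2066 is 91 days inclusive.
91 = 7 × 13, so the span is exactly 13 full weeks.
Each full week contributes one Saturday: 13 so far.
Total: 13.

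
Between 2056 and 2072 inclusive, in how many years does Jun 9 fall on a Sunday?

Day of week of June 9 in each year:
2056: Fri, 2057: Sat, 2058: Sun ✓, 2059: Mon, 2060: Wed, 2061: Thu, 2062: Fri, 2063: Sat, 2064: Mon, 2065: Tue, 2066: Wed, 2067: Thu, 2068: Sat, 2069: Sun ✓, 2070: Mon, 2071: Tue, 2072: Thu
Sundays: 2058, 2069.

2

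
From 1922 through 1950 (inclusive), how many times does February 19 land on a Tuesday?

Day of week of February 19 in each year:
1922: Sun, 1923: Mon, 1924: Tue ✓, 1925: Thu, 1926: Fri, 1927: Sat, 1928: Sun, 1929: Tue ✓, 1930: Wed, 1931: Thu, 1932: Fri, 1933: Sun, 1934: Mon, 1935: Tue ✓, 1936: Wed, 1937: Fri, 1938: Sat, 1939: Sun, 1940: Mon, 1941: Wed, 1942: Thu, 1943: Fri, 1944: Sat, 1945: Mon, 1946: Tue ✓, 1947: Wed, 1948: Thu, 1949: Sat, 1950: Sun
Tuesdays: 1924, 1929, 1935, 1946.

4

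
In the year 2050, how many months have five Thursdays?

A month has five Thursdays exactly when Thursday falls within its first (length − 28) days.
Jan: 31 days, starts Sat → 5 of Sat, Sun, Mon
Feb: 28 days, starts Tue → 5 of (none)
Mar: 31 days, starts Tue → 5 of Tue, Wed, Thu ✓
Apr: 30 days, starts Fri → 5 of Fri, Sat
May: 31 days, starts Sun → 5 of Sun, Mon, Tue
Jun: 30 days, starts Wed → 5 of Wed, Thu ✓
Jul: 31 days, starts Fri → 5 of Fri, Sat, Sun
Aug: 31 days, starts Mon → 5 of Mon, Tue, Wed
Sep: 30 days, starts Thu → 5 of Thu, Fri ✓
Oct: 31 days, starts Sat → 5 of Sat, Sun, Mon
Nov: 30 days, starts Tue → 5 of Tue, Wed
Dec: 31 days, starts Thu → 5 of Thu, Fri, Sat ✓
Months with five Thursdays: Mar, Jun, Sep, Dec.

4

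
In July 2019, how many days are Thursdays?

2019-07-01 is a Monday.
From 2019-07-01 to 2019-07-31 is 31 days inclusive.
31 = 7 × 4 + 3, so there are 4 full weeks plus 3 extra days.
Each full week contributes one Thursday: 4 so far.
The 3 extra days are Mon, Tue, Wed — none qualify.
Total: 4 + 0 = 4.

4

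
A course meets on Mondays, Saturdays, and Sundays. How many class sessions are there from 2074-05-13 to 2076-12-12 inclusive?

2074-05-13 is a Sunday.
That's 945 days from start to end, counting both.
945 = 7 × 135, so the span is exactly 135 full weeks.
Each full week contributes 3 days from the set (Mon, Sat, Sun): 135 × 3 = 405.
Total: 405.

405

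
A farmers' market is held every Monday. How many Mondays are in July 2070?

1 July 2070 is a Tuesday.
From 1 July 2070 to 31 July 2070 is 31 days inclusive.
31 = 7 × 4 + 3, so there are 4 full weeks plus 3 extra days.
Each full week contributes one Monday: 4 so far.
The 3 extra days are Tuesday, Wednesday, Thursday — none qualify.
Total: 4 + 0 = 4.

4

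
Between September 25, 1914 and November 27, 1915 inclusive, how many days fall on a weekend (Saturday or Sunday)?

123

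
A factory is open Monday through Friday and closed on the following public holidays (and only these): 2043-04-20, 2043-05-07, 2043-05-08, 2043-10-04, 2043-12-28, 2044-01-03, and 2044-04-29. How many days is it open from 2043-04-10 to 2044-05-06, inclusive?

276 working days

2043-04-10 is a Friday.
From 2043-04-10 to 2044-05-06 is 393 days inclusive.
393 = 7 × 56 + 1, so there are 56 full weeks plus 1 extra day.
Each full week contributes 5 weekdays (Mon–Fri): 56 × 5 = 280.
The 1 extra day is Friday — 1 of them qualifies.
Total: 280 + 1 = 281.
Holidays: 2043-04-20 (Mon); 2043-05-07 (Thu); 2043-05-08 (Fri); 2043-10-04 (Sun); 2043-12-28 (Mon); 2044-01-03 (Sun); 2044-04-29 (Fri).
5 of the 7 holidays fall on weekdays; the rest are weekends and were already excluded.
Business days: 281 − 5 = 276.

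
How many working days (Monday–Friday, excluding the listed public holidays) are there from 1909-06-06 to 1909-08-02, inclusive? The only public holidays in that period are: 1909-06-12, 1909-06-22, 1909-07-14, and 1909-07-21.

1909-06-06 is a Sunday.
That's 58 days from start to end, counting both.
58 = 7 × 8 + 2, so there are 8 full weeks plus 2 extra days.
Each full week contributes 5 weekdays (Mon–Fri): 8 × 5 = 40.
The 2 extra days are Sun, Mon — 1 of them qualifies.
Total: 40 + 1 = 41.
Holidays: 1909-06-12 (Sat); 1909-06-22 (Tue); 1909-07-14 (Wed); 1909-07-21 (Wed).
3 of the 4 holidays fall on weekdays; the rest are weekends and were already excluded.
Business days: 41 − 3 = 38.

38 working days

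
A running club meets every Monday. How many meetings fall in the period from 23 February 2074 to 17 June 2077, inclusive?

23 February 2074 is a Friday.
The range spans 1211 days (inclusive of both endpoints).
1211 = 7 × 173, so the span is exactly 173 full weeks.
Each full week contributes one Monday: 173 so far.

173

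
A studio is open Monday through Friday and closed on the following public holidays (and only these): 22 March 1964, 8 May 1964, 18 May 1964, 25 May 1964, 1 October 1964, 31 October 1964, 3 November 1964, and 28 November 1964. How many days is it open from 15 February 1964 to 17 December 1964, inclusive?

214

15 February 1964 is a Saturday.
That's 307 days from start to end, counting both.
307 = 7 × 43 + 6, so there are 43 full weeks plus 6 extra days.
Each full week contributes 5 weekdays (Mon–Fri): 43 × 5 = 215.
The 6 extra days are Saturday, Sunday, Monday, Tuesday, Wednesday, Thursday — 4 of them qualify.
Total: 215 + 4 = 219.
Holidays: 22 March 1964 (Sun); 8 May 1964 (Fri); 18 May 1964 (Mon); 25 May 1964 (Mon); 1 October 1964 (Thu); 31 October 1964 (Sat); 3 November 1964 (Tue); 28 November 1964 (Sat).
5 of the 8 holidays fall on weekdays; the rest are weekends and were already excluded.
Business days: 219 − 5 = 214.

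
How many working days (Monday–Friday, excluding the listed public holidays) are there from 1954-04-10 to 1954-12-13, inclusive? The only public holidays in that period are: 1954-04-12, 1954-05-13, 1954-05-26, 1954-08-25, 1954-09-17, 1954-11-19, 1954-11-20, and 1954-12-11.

170

1954-04-10 is a Saturday.
The range spans 248 days (inclusive of both endpoints).
248 = 7 × 35 + 3, so there are 35 full weeks plus 3 extra days.
Each full week contributes 5 weekdays (Mon–Fri): 35 × 5 = 175.
The 3 extra days are Saturday, Sunday, Monday — 1 of them qualifies.
Total: 175 + 1 = 176.
Holidays: 1954-04-12 (Mon); 1954-05-13 (Thu); 1954-05-26 (Wed); 1954-08-25 (Wed); 1954-09-17 (Fri); 1954-11-19 (Fri); 1954-11-20 (Sat); 1954-12-11 (Sat).
6 of the 8 holidays fall on weekdays; the rest are weekends and were already excluded.
Business days: 176 − 6 = 170.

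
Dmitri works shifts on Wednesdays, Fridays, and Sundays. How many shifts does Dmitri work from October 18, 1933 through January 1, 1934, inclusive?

33

October 18, 1933 is a Wednesday.
That's 76 days from start to end, counting both.
76 = 7 × 10 + 6, so there are 10 full weeks plus 6 extra days.
Each full week contributes 3 days from the set (Wed, Fri, Sun): 10 × 3 = 30.
The 6 extra days are Wednesday, Thursday, Friday, Saturday, Sunday, Monday — 3 of them qualify.
Total: 30 + 3 = 33.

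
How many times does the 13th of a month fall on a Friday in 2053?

1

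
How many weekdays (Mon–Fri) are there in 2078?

1 January 2078 is a Saturday.
The range spans 365 days (inclusive of both endpoints).
365 = 7 × 52 + 1, so there are 52 full weeks plus 1 extra day.
Each full week contributes 5 weekdays (Mon–Fri): 52 × 5 = 260.
The 1 extra day is Saturday — none qualify.
Total: 260 + 0 = 260.

260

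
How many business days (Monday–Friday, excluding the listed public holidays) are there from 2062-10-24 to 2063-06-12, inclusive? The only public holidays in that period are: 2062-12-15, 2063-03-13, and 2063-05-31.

163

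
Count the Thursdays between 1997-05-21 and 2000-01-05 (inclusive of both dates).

137 Thursdays

1997-05-21 is a Wednesday.
From 1997-05-21 to 2000-01-05 is 960 days inclusive.
960 = 7 × 137 + 1, so there are 137 full weeks plus 1 extra day.
Each full week contributes one Thursday: 137 so far.
The 1 extra day is Wed — none qualify.
Total: 137 + 0 = 137.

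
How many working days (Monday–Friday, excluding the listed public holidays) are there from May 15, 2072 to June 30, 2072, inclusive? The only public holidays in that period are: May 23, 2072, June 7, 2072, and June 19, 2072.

May 15, 2072 is a Sunday.
The range spans 47 days (inclusive of both endpoints).
47 = 7 × 6 + 5, so there are 6 full weeks plus 5 extra days.
Each full week contributes 5 weekdays (Mon–Fri): 6 × 5 = 30.
The 5 extra days are Sunday, Monday, Tuesday, Wednesday, Thursday — 4 of them qualify.
Total: 30 + 4 = 34.
Holidays: May 23, 2072 (Mon); June 7, 2072 (Tue); June 19, 2072 (Sun).
2 of the 3 holidays fall on weekdays; the rest are weekends and were already excluded.
Business days: 34 − 2 = 32.

32 working days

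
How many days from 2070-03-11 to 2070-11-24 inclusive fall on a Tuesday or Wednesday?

2070-03-11 is a Tuesday.
From 2070-03-11 to 2070-11-24 is 259 days inclusive.
259 = 7 × 37, so the span is exactly 37 full weeks.
Each full week contributes 2 days from the set (Tue, Wed): 37 × 2 = 74.

74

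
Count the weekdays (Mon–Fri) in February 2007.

2007-02-01 is a Thursday.
From 2007-02-01 to 2007-02-28 is 28 days inclusive.
28 = 7 × 4, so the span is exactly 4 full weeks.
Each full week contributes 5 weekdays (Mon–Fri): 4 × 5 = 20.
Total: 20.

20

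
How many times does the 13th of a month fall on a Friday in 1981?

3

The 13th falls on a Friday when the month's 13th has weekday Fri.
Jan 13 is Tue; Feb 13 is Fri ✓; Mar 13 is Fri ✓; Apr 13 is Mon; May 13 is Wed; Jun 13 is Sat; Jul 13 is Mon; Aug 13 is Thu; Sep 13 is Sun; Oct 13 is Tue; Nov 13 is Fri ✓; Dec 13 is Sun.
Friday the 13ths: Feb, Mar, Nov.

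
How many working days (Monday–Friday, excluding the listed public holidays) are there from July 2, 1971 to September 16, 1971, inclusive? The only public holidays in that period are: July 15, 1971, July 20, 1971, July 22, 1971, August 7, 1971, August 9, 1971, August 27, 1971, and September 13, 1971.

July 2, 1971 is a Friday.
From July 2, 1971 to September 16, 1971 is 77 days inclusive.
77 = 7 × 11, so the span is exactly 11 full weeks.
Each full week contributes 5 weekdays (Mon–Fri): 11 × 5 = 55.
Holidays: July 15, 1971 (Thu); July 20, 1971 (Tue); July 22, 1971 (Thu); August 7, 1971 (Sat); August 9, 1971 (Mon); August 27, 1971 (Fri); September 13, 1971 (Mon).
6 of the 7 holidays fall on weekdays; the rest are weekends and were already excluded.
Business days: 55 − 6 = 49.

49 working days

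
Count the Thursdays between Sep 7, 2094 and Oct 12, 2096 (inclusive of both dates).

110

Sep 7, 2094 is a Tuesday.
From Sep 7, 2094 to Oct 12, 2096 is 767 days inclusive.
767 = 7 × 109 + 4, so there are 109 full weeks plus 4 extra days.
Each full week contributes one Thursday: 109 so far.
The 4 extra days are Tue, Wed, Thu, Fri — 1 of them qualifies.
Total: 109 + 1 = 110.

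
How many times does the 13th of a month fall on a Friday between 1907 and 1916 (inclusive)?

Friday-the-13ths by year:
1907: Sep, Dec
1908: Mar, Nov
1909: Aug
1910: May
1911: Jan, Oct
1912: Sep, Dec
1913: Jun
1914: Feb, Mar, Nov
1915: Aug
1916: Oct

16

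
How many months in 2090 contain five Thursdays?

4

A month has five Thursdays exactly when Thursday falls within its first (length − 28) days.
Jan: 31 days, starts Sun → 5 of Sun, Mon, Tue
Feb: 28 days, starts Wed → 5 of (none)
Mar: 31 days, starts Wed → 5 of Wed, Thu, Fri ✓
Apr: 30 days, starts Sat → 5 of Sat, Sun
May: 31 days, starts Mon → 5 of Mon, Tue, Wed
Jun: 30 days, starts Thu → 5 of Thu, Fri ✓
Jul: 31 days, starts Sat → 5 of Sat, Sun, Mon
Aug: 31 days, starts Tue → 5 of Tue, Wed, Thu ✓
Sep: 30 days, starts Fri → 5 of Fri, Sat
Oct: 31 days, starts Sun → 5 of Sun, Mon, Tue
Nov: 30 days, starts Wed → 5 of Wed, Thu ✓
Dec: 31 days, starts Fri → 5 of Fri, Sat, Sun
Months with five Thursdays: Mar, Jun, Aug, Nov.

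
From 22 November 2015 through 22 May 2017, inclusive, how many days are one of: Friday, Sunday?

22 November 2015 is a Sunday.
From 22 November 2015 to 22 May 2017 is 548 days inclusive.
548 = 7 × 78 + 2, so there are 78 full weeks plus 2 extra days.
Each full week contributes 2 days from the set (Fri, Sun): 78 × 2 = 156.
The 2 extra days are Sun, Mon — 1 of them qualifies.
Total: 156 + 1 = 157.

157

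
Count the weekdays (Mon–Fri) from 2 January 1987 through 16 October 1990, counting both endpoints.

988

2 January 1987 is a Friday.
From 2 January 1987 to 16 October 1990 is 1384 days inclusive.
1384 = 7 × 197 + 5, so there are 197 full weeks plus 5 extra days.
Each full week contributes 5 weekdays (Mon–Fri): 197 × 5 = 985.
The 5 extra days are Friday, Saturday, Sunday, Monday, Tuesday — 3 of them qualify.
Total: 985 + 3 = 988.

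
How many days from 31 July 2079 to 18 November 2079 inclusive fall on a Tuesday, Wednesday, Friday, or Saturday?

31 July 2079 is a Monday.
The range spans 111 days (inclusive of both endpoints).
111 = 7 × 15 + 6, so there are 15 full weeks plus 6 extra days.
Each full week contributes 4 days from the set (Tue, Wed, Fri, Sat): 15 × 4 = 60.
The 6 extra days are Monday, Tuesday, Wednesday, Thursday, Friday, Saturday — 4 of them qualify.
Total: 60 + 4 = 64.

64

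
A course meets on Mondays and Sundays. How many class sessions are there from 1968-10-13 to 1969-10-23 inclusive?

108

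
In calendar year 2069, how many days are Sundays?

January 1, 2069 is a Tuesday.
That's 365 days from start to end, counting both.
365 = 7 × 52 + 1, so there are 52 full weeks plus 1 extra day.
Each full week contributes one Sunday: 52 so far.
The 1 extra day is Tuesday — none qualify.
Total: 52 + 0 = 52.

52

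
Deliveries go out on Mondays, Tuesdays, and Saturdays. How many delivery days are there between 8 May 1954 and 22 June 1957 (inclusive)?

490

8 May 1954 is a Saturday.
The range spans 1142 days (inclusive of both endpoints).
1142 = 7 × 163 + 1, so there are 163 full weeks plus 1 extra day.
Each full week contributes 3 days from the set (Mon, Tue, Sat): 163 × 3 = 489.
The 1 extra day is Saturday — 1 of them qualifies.
Total: 489 + 1 = 490.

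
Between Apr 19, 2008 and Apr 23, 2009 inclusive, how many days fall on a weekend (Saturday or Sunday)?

Apr 19, 2008 is a Saturday.
The range spans 370 days (inclusive of both endpoints).
370 = 7 × 52 + 6, so there are 52 full weeks plus 6 extra days.
Each full week contributes 2 weekend days (Sat, Sun): 52 × 2 = 104.
The 6 extra days are Saturday, Sunday, Monday, Tuesday, Wednesday, Thursday — 2 of them qualify.
Total: 104 + 2 = 106.

106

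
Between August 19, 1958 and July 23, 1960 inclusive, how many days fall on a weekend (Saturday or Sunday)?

August 19, 1958 is a Tuesday.
From August 19, 1958 to July 23, 1960 is 705 days inclusive.
705 = 7 × 100 + 5, so there are 100 full weeks plus 5 extra days.
Each full week contributes 2 weekend days (Sat, Sun): 100 × 2 = 200.
The 5 extra days are Tuesday, Wednesday, Thursday, Friday, Saturday — 1 of them qualifies.
Total: 200 + 1 = 201.

201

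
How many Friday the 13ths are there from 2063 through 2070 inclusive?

14

Friday-the-13ths by year:
2063: Apr, Jul
2064: Jun
2065: Feb, Mar, Nov
2066: Aug
2067: May
2068: Jan, Apr, Jul
2069: Sep, Dec
2070: Jun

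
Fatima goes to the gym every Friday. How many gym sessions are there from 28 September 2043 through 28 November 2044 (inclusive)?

28 September 2043 is a Monday.
The range spans 428 days (inclusive of both endpoints).
428 = 7 × 61 + 1, so there are 61 full weeks plus 1 extra day.
Each full week contributes one Friday: 61 so far.
The 1 extra day is Mon — none qualify.
Total: 61 + 0 = 61.

61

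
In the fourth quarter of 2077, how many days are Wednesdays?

13

October 1, 2077 is a Friday.
The range spans 92 days (inclusive of both endpoints).
92 = 7 × 13 + 1, so there are 13 full weeks plus 1 extra day.
Each full week contributes one Wednesday: 13 so far.
The 1 extra day is Friday — none qualify.
Total: 13 + 0 = 13.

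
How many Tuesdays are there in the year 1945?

January 1, 1945 is a Monday.
The range spans 365 days (inclusive of both endpoints).
365 = 7 × 52 + 1, so there are 52 full weeks plus 1 extra day.
Each full week contributes one Tuesday: 52 so far.
The 1 extra day is Mon — none qualify.
Total: 52 + 0 = 52.

52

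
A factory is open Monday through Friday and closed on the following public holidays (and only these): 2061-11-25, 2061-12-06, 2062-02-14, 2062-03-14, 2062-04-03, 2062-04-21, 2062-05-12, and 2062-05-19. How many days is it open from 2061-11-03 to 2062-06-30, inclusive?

2061-11-03 is a Thursday.
The range spans 240 days (inclusive of both endpoints).
240 = 7 × 34 + 2, so there are 34 full weeks plus 2 extra days.
Each full week contributes 5 weekdays (Mon–Fri): 34 × 5 = 170.
The 2 extra days are Thursday, Friday — 2 of them qualify.
Total: 170 + 2 = 172.
Holidays: 2061-11-25 (Fri); 2061-12-06 (Tue); 2062-02-14 (Tue); 2062-03-14 (Tue); 2062-04-03 (Mon); 2062-04-21 (Fri); 2062-05-12 (Fri); 2062-05-19 (Fri).
All 8 holidays fall on weekdays, so subtract 8.
Business days: 172 − 8 = 164.

164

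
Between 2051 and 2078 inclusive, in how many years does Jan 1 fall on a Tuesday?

4

Day of week of January 1 in each year:
2051: Sun, 2052: Mon, 2053: Wed, 2054: Thu, 2055: Fri, 2056: Sat, 2057: Mon, 2058: Tue ✓, 2059: Wed, 2060: Thu, 2061: Sat, 2062: Sun, 2063: Mon, 2064: Tue ✓, 2065: Thu, 2066: Fri, 2067: Sat, 2068: Sun, 2069: Tue ✓, 2070: Wed, 2071: Thu, 2072: Fri, 2073: Sun, 2074: Mon, 2075: Tue ✓, 2076: Wed, 2077: Fri, 2078: Sat
Tuesdays: 2058, 2064, 2069, 2075.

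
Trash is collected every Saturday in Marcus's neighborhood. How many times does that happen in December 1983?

5

1 December 1983 is a Thursday.
That's 31 days from start to end, counting both.
31 = 7 × 4 + 3, so there are 4 full weeks plus 3 extra days.
Each full week contributes one Saturday: 4 so far.
The 3 extra days are Thu, Fri, Sat — 1 of them qualifies.
Total: 4 + 1 = 5.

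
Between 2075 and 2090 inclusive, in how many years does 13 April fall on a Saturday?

3

Day of week of April 13 in each year:
2075: Sat ✓, 2076: Mon, 2077: Tue, 2078: Wed, 2079: Thu, 2080: Sat ✓, 2081: Sun, 2082: Mon, 2083: Tue, 2084: Thu, 2085: Fri, 2086: Sat ✓, 2087: Sun, 2088: Tue, 2089: Wed, 2090: Thu
Saturdays: 2075, 2080, 2086.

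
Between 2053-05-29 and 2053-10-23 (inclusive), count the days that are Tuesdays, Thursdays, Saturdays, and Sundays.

2053-05-29 is a Thursday.
The range spans 148 days (inclusive of both endpoints).
148 = 7 × 21 + 1, so there are 21 full weeks plus 1 extra day.
Each full week contributes 4 days from the set (Tue, Thu, Sat, Sun): 21 × 4 = 84.
The 1 extra day is Thursday — 1 of them qualifies.
Total: 84 + 1 = 85.

85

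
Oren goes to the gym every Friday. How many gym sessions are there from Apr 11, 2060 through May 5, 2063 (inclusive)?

Apr 11, 2060 is a Sunday.
The range spans 1120 days (inclusive of both endpoints).
1120 = 7 × 160, so the span is exactly 160 full weeks.
Each full week contributes one Friday: 160 so far.
Total: 160.

160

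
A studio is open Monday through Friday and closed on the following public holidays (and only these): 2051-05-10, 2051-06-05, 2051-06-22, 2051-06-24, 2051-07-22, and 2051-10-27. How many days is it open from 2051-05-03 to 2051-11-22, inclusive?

142 working days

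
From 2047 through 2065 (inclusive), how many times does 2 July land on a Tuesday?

Day of week of July 2 in each year:
2047: Tue ✓, 2048: Thu, 2049: Fri, 2050: Sat, 2051: Sun, 2052: Tue ✓, 2053: Wed, 2054: Thu, 2055: Fri, 2056: Sun, 2057: Mon, 2058: Tue ✓, 2059: Wed, 2060: Fri, 2061: Sat, 2062: Sun, 2063: Mon, 2064: Wed, 2065: Thu
Tuesdays: 2047, 2052, 2058.

3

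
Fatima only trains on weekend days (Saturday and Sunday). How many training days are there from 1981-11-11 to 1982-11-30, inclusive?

1981-11-11 is a Wednesday.
From 1981-11-11 to 1982-11-30 is 385 days inclusive.
385 = 7 × 55, so the span is exactly 55 full weeks.
Each full week contributes 2 weekend days (Sat, Sun): 55 × 2 = 110.

110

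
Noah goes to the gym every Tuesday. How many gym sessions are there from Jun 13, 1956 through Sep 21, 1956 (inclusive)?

Jun 13, 1956 is a Wednesday.
That's 101 days from start to end, counting both.
101 = 7 × 14 + 3, so there are 14 full weeks plus 3 extra days.
Each full week contributes one Tuesday: 14 so far.
The 3 extra days are Wednesday, Thursday, Friday — none qualify.
Total: 14 + 0 = 14.

14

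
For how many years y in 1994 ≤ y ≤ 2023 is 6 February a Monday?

5

Day of week of February 6 in each year:
1994: Sun, 1995: Mon ✓, 1996: Tue, 1997: Thu, 1998: Fri, 1999: Sat, 2000: Sun, 2001: Tue, 2002: Wed, 2003: Thu, 2004: Fri, 2005: Sun, 2006: Mon ✓, 2007: Tue, 2008: Wed, 2009: Fri, 2010: Sat, 2011: Sun, 2012: Mon ✓, 2013: Wed, 2014: Thu, 2015: Fri, 2016: Sat, 2017: Mon ✓, 2018: Tue, 2019: Wed, 2020: Thu, 2021: Sat, 2022: Sun, 2023: Mon ✓
Mondays: 1995, 2006, 2012, 2017, 2023.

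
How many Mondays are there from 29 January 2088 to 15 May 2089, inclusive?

67 Mondays

29 January 2088 is a Thursday.
The range spans 473 days (inclusive of both endpoints).
473 = 7 × 67 + 4, so there are 67 full weeks plus 4 extra days.
Each full week contributes one Monday: 67 so far.
The 4 extra days are Thursday, Friday, Saturday, Sunday — none qualify.
Total: 67 + 0 = 67.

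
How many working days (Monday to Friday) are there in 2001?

Jan 1, 2001 is a Monday.
The range spans 365 days (inclusive of both endpoints).
365 = 7 × 52 + 1, so there are 52 full weeks plus 1 extra day.
Each full week contributes 5 weekdays (Mon–Fri): 52 × 5 = 260.
The 1 extra day is Mon — 1 of them qualifies.
Total: 260 + 1 = 261.

261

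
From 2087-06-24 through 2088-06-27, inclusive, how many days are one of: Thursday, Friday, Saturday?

159

2087-06-24 is a Tuesday.
That's 370 days from start to end, counting both.
370 = 7 × 52 + 6, so there are 52 full weeks plus 6 extra days.
Each full week contributes 3 days from the set (Thu, Fri, Sat): 52 × 3 = 156.
The 6 extra days are Tue, Wed, Thu, Fri, Sat, Sun — 3 of them qualify.
Total: 156 + 3 = 159.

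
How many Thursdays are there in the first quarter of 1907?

January 1, 1907 is a Tuesday.
The range spans 90 days (inclusive of both endpoints).
90 = 7 × 12 + 6, so there are 12 full weeks plus 6 extra days.
Each full week contributes one Thursday: 12 so far.
The 6 extra days are Tuesday, Wednesday, Thursday, Friday, Saturday, Sunday — 1 of them qualifies.
Total: 12 + 1 = 13.

13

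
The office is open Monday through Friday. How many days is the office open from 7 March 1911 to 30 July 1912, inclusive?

366

7 March 1911 is a Tuesday.
That's 512 days from start to end, counting both.
512 = 7 × 73 + 1, so there are 73 full weeks plus 1 extra day.
Each full week contributes 5 weekdays (Mon–Fri): 73 × 5 = 365.
The 1 extra day is Tuesday — 1 of them qualifies.
Total: 365 + 1 = 366.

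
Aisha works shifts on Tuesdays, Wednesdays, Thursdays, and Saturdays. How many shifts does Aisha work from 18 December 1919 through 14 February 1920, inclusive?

18 December 1919 is a Thursday.
The range spans 59 days (inclusive of both endpoints).
59 = 7 × 8 + 3, so there are 8 full weeks plus 3 extra days.
Each full week contributes 4 days from the set (Tue, Wed, Thu, Sat): 8 × 4 = 32.
The 3 extra days are Thu, Fri, Sat — 2 of them qualify.
Total: 32 + 2 = 34.

34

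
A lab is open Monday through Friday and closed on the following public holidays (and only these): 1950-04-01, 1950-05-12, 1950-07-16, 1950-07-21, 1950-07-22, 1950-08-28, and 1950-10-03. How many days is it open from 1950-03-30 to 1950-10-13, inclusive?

1950-03-30 is a Thursday.
The range spans 198 days (inclusive of both endpoints).
198 = 7 × 28 + 2, so there are 28 full weeks plus 2 extra days.
Each full week contributes 5 weekdays (Mon–Fri): 28 × 5 = 140.
The 2 extra days are Thursday, Friday — 2 of them qualify.
Total: 140 + 2 = 142.
Holidays: 1950-04-01 (Sat); 1950-05-12 (Fri); 1950-07-16 (Sun); 1950-07-21 (Fri); 1950-07-22 (Sat); 1950-08-28 (Mon); 1950-10-03 (Tue).
4 of the 7 holidays fall on weekdays; the rest are weekends and were already excluded.
Business days: 142 − 4 = 138.

138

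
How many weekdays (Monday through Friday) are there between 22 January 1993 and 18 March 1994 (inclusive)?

22 January 1993 is a Friday.
From 22 January 1993 to 18 March 1994 is 421 days inclusive.
421 = 7 × 60 + 1, so there are 60 full weeks plus 1 extra day.
Each full week contributes 5 weekdays (Mon–Fri): 60 × 5 = 300.
The 1 extra day is Friday — 1 of them qualifies.
Total: 300 + 1 = 301.

301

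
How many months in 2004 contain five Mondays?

4

A month has five Mondays exactly when Monday falls within its first (length − 28) days.
Jan: 31 days, starts Thu → 5 of Thu, Fri, Sat
Feb: 29 days, starts Sun → 5 of Sun
Mar: 31 days, starts Mon → 5 of Mon, Tue, Wed ✓
Apr: 30 days, starts Thu → 5 of Thu, Fri
May: 31 days, starts Sat → 5 of Sat, Sun, Mon ✓
Jun: 30 days, starts Tue → 5 of Tue, Wed
Jul: 31 days, starts Thu → 5 of Thu, Fri, Sat
Aug: 31 days, starts Sun → 5 of Sun, Mon, Tue ✓
Sep: 30 days, starts Wed → 5 of Wed, Thu
Oct: 31 days, starts Fri → 5 of Fri, Sat, Sun
Nov: 30 days, starts Mon → 5 of Mon, Tue ✓
Dec: 31 days, starts Wed → 5 of Wed, Thu, Fri
Months with five Mondays: Mar, May, Aug, Nov.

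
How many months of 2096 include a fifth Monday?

5

A month has five Mondays exactly when Monday falls within its first (length − 28) days.
Jan: 31 days, starts Sun → 5 of Sun, Mon, Tue ✓
Feb: 29 days, starts Wed → 5 of Wed
Mar: 31 days, starts Thu → 5 of Thu, Fri, Sat
Apr: 30 days, starts Sun → 5 of Sun, Mon ✓
May: 31 days, starts Tue → 5 of Tue, Wed, Thu
Jun: 30 days, starts Fri → 5 of Fri, Sat
Jul: 31 days, starts Sun → 5 of Sun, Mon, Tue ✓
Aug: 31 days, starts Wed → 5 of Wed, Thu, Fri
Sep: 30 days, starts Sat → 5 of Sat, Sun
Oct: 31 days, starts Mon → 5 of Mon, Tue, Wed ✓
Nov: 30 days, starts Thu → 5 of Thu, Fri
Dec: 31 days, starts Sat → 5 of Sat, Sun, Mon ✓
Months with five Mondays: Jan, Apr, Jul, Oct, Dec.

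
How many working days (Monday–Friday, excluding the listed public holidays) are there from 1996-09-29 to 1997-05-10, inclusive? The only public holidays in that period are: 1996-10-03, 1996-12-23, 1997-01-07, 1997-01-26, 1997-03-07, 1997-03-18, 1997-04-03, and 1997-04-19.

1996-09-29 is a Sunday.
From 1996-09-29 to 1997-05-10 is 224 days inclusive.
224 = 7 × 32, so the span is exactly 32 full weeks.
Each full week contributes 5 weekdays (Mon–Fri): 32 × 5 = 160.
Holidays: 1996-10-03 (Thu); 1996-12-23 (Mon); 1997-01-07 (Tue); 1997-01-26 (Sun); 1997-03-07 (Fri); 1997-03-18 (Tue); 1997-04-03 (Thu); 1997-04-19 (Sat).
6 of the 8 holidays fall on weekdays; the rest are weekends and were already excluded.
Business days: 160 − 6 = 154.

154 working days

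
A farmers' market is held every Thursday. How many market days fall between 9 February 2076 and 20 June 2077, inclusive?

9 February 2076 is a Sunday.
That's 498 days from start to end, counting both.
498 = 7 × 71 + 1, so there are 71 full weeks plus 1 extra day.
Each full week contributes one Thursday: 71 so far.
The 1 extra day is Sunday — none qualify.
Total: 71 + 0 = 71.

71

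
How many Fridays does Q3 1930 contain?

13

1930-07-01 is a Tuesday.
That's 92 days from start to end, counting both.
92 = 7 × 13 + 1, so there are 13 full weeks plus 1 extra day.
Each full week contributes one Friday: 13 so far.
The 1 extra day is Tue — none qualify.
Total: 13 + 0 = 13.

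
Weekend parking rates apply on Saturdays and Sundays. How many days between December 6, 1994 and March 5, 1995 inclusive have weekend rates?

26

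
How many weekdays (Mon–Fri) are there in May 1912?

May 1, 1912 is a Wednesday.
That's 31 days from start to end, counting both.
31 = 7 × 4 + 3, so there are 4 full weeks plus 3 extra days.
Each full week contributes 5 weekdays (Mon–Fri): 4 × 5 = 20.
The 3 extra days are Wednesday, Thursday, Friday — 3 of them qualify.
Total: 20 + 3 = 23.

23 weekdays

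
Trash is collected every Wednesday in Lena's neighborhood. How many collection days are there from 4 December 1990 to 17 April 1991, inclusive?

20

4 December 1990 is a Tuesday.
The range spans 135 days (inclusive of both endpoints).
135 = 7 × 19 + 2, so there are 19 full weeks plus 2 extra days.
Each full week contributes one Wednesday: 19 so far.
The 2 extra days are Tue, Wed — 1 of them qualifies.
Total: 19 + 1 = 20.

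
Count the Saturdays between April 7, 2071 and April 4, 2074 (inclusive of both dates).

April 7, 2071 is a Tuesday.
That's 1094 days from start to end, counting both.
1094 = 7 × 156 + 2, so there are 156 full weeks plus 2 extra days.
Each full week contributes one Saturday: 156 so far.
The 2 extra days are Tuesday, Wednesday — none qualify.
Total: 156 + 0 = 156.

156 Saturdays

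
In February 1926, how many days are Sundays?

1 February 1926 is a Monday.
The range spans 28 days (inclusive of both endpoints).
28 = 7 × 4, so the span is exactly 4 full weeks.
Each full week contributes one Sunday: 4 so far.
Total: 4.

4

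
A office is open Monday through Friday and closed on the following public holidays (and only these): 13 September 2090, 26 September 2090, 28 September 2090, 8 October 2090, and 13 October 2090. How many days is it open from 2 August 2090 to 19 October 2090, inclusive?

53

2 August 2090 is a Wednesday.
The range spans 79 days (inclusive of both endpoints).
79 = 7 × 11 + 2, so there are 11 full weeks plus 2 extra days.
Each full week contributes 5 weekdays (Mon–Fri): 11 × 5 = 55.
The 2 extra days are Wed, Thu — 2 of them qualify.
Total: 55 + 2 = 57.
Holidays: 13 September 2090 (Wed); 26 September 2090 (Tue); 28 September 2090 (Thu); 8 October 2090 (Sun); 13 October 2090 (Fri).
4 of the 5 holidays fall on weekdays; the rest are weekends and were already excluded.
Business days: 57 − 4 = 53.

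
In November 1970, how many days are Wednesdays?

1 November 1970 is a Sunday.
From 1 November 1970 to 30 November 1970 is 30 days inclusive.
30 = 7 × 4 + 2, so there are 4 full weeks plus 2 extra days.
Each full week contributes one Wednesday: 4 so far.
The 2 extra days are Sun, Mon — none qualify.
Total: 4 + 0 = 4.

4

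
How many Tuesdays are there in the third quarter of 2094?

13

Jul 1, 2094 is a Thursday.
The range spans 92 days (inclusive of both endpoints).
92 = 7 × 13 + 1, so there are 13 full weeks plus 1 extra day.
Each full week contributes one Tuesday: 13 so far.
The 1 extra day is Thursday — none qualify.
Total: 13 + 0 = 13.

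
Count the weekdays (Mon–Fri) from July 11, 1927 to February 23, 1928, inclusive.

164 weekdays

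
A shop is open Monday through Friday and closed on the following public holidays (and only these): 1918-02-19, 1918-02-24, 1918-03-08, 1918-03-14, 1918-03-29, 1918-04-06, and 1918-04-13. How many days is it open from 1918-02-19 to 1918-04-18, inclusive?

1918-02-19 is a Tuesday.
From 1918-02-19 to 1918-04-18 is 59 days inclusive.
59 = 7 × 8 + 3, so there are 8 full weeks plus 3 extra days.
Each full week contributes 5 weekdays (Mon–Fri): 8 × 5 = 40.
The 3 extra days are Tuesday, Wednesday, Thursday — 3 of them qualify.
Total: 40 + 3 = 43.
Holidays: 1918-02-19 (Tue); 1918-02-24 (Sun); 1918-03-08 (Fri); 1918-03-14 (Thu); 1918-03-29 (Fri); 1918-04-06 (Sat); 1918-04-13 (Sat).
4 of the 7 holidays fall on weekdays; the rest are weekends and were already excluded.
Business days: 43 − 4 = 39.

39 working days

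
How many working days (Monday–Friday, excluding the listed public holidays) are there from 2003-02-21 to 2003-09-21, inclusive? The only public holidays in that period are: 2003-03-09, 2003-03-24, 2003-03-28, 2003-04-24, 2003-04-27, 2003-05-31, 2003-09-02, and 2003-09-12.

146 working days

2003-02-21 is a Friday.
That's 213 days from start to end, counting both.
213 = 7 × 30 + 3, so there are 30 full weeks plus 3 extra days.
Each full week contributes 5 weekdays (Mon–Fri): 30 × 5 = 150.
The 3 extra days are Friday, Saturday, Sunday — 1 of them qualifies.
Total: 150 + 1 = 151.
Holidays: 2003-03-09 (Sun); 2003-03-24 (Mon); 2003-03-28 (Fri); 2003-04-24 (Thu); 2003-04-27 (Sun); 2003-05-31 (Sat); 2003-09-02 (Tue); 2003-09-12 (Fri).
5 of the 8 holidays fall on weekdays; the rest are weekends and were already excluded.
Business days: 151 − 5 = 146.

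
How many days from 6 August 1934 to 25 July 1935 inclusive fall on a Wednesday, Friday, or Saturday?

6 August 1934 is a Monday.
From 6 August 1934 to 25 July 1935 is 354 days inclusive.
354 = 7 × 50 + 4, so there are 50 full weeks plus 4 extra days.
Each full week contributes 3 days from the set (Wed, Fri, Sat): 50 × 3 = 150.
The 4 extra days are Monday, Tuesday, Wednesday, Thursday — 1 of them qualifies.
Total: 150 + 1 = 151.

151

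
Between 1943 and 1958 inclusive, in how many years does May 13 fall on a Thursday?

3

Day of week of May 13 in each year:
1943: Thu ✓, 1944: Sat, 1945: Sun, 1946: Mon, 1947: Tue, 1948: Thu ✓, 1949: Fri, 1950: Sat, 1951: Sun, 1952: Tue, 1953: Wed, 1954: Thu ✓, 1955: Fri, 1956: Sun, 1957: Mon, 1958: Tue
Thursdays: 1943, 1948, 1954.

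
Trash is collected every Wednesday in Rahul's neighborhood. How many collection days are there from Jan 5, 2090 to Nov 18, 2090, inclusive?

45 Wednesdays

Jan 5, 2090 is a Thursday.
The range spans 318 days (inclusive of both endpoints).
318 = 7 × 45 + 3, so there are 45 full weeks plus 3 extra days.
Each full week contributes one Wednesday: 45 so far.
The 3 extra days are Thursday, Friday, Saturday — none qualify.
Total: 45 + 0 = 45.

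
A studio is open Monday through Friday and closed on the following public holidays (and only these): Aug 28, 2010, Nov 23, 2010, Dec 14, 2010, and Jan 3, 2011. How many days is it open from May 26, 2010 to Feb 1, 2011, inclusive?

177

May 26, 2010 is a Wednesday.
That's 252 days from start to end, counting both.
252 = 7 × 36, so the span is exactly 36 full weeks.
Each full week contributes 5 weekdays (Mon–Fri): 36 × 5 = 180.
Holidays: Aug 28, 2010 (Sat); Nov 23, 2010 (Tue); Dec 14, 2010 (Tue); Jan 3, 2011 (Mon).
3 of the 4 holidays fall on weekdays; the rest are weekends and were already excluded.
Business days: 180 − 3 = 177.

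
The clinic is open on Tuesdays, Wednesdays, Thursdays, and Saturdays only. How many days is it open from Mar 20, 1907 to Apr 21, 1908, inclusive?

228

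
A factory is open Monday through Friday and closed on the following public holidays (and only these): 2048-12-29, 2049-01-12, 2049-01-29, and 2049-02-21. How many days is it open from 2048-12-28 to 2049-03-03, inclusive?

2048-12-28 is a Monday.
From 2048-12-28 to 2049-03-03 is 66 days inclusive.
66 = 7 × 9 + 3, so there are 9 full weeks plus 3 extra days.
Each full week contributes 5 weekdays (Mon–Fri): 9 × 5 = 45.
The 3 extra days are Mon, Tue, Wed — 3 of them qualify.
Total: 45 + 3 = 48.
Holidays: 2048-12-29 (Tue); 2049-01-12 (Tue); 2049-01-29 (Fri); 2049-02-21 (Sun).
3 of the 4 holidays fall on weekdays; the rest are weekends and were already excluded.
Business days: 48 − 3 = 45.

45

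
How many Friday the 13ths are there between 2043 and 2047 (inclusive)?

Friday-the-13ths by year:
2043: Feb, Mar, Nov
2044: May
2045: Jan, Oct
2046: Apr, Jul
2047: Sep, Dec

10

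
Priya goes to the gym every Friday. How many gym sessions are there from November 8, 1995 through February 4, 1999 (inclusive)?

169

November 8, 1995 is a Wednesday.
From November 8, 1995 to February 4, 1999 is 1185 days inclusive.
1185 = 7 × 169 + 2, so there are 169 full weeks plus 2 extra days.
Each full week contributes one Friday: 169 so far.
The 2 extra days are Wed, Thu — none qualify.
Total: 169 + 0 = 169.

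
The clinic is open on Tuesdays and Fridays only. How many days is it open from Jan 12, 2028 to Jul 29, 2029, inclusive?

Jan 12, 2028 is a Wednesday.
From Jan 12, 2028 to Jul 29, 2029 is 565 days inclusive.
565 = 7 × 80 + 5, so there are 80 full weeks plus 5 extra days.
Each full week contributes 2 days from the set (Tue, Fri): 80 × 2 = 160.
The 5 extra days are Wed, Thu, Fri, Sat, Sun — 1 of them qualifies.
Total: 160 + 1 = 161.

161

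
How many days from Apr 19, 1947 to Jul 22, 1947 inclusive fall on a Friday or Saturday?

27

Apr 19, 1947 is a Saturday.
The range spans 95 days (inclusive of both endpoints).
95 = 7 × 13 + 4, so there are 13 full weeks plus 4 extra days.
Each full week contributes 2 days from the set (Fri, Sat): 13 × 2 = 26.
The 4 extra days are Saturday, Sunday, Monday, Tuesday — 1 of them qualifies.
Total: 26 + 1 = 27.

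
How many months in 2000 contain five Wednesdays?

4

A month has five Wednesdays exactly when Wednesday falls within its first (length − 28) days.
Jan: 31 days, starts Sat → 5 of Sat, Sun, Mon
Feb: 29 days, starts Tue → 5 of Tue
Mar: 31 days, starts Wed → 5 of Wed, Thu, Fri ✓
Apr: 30 days, starts Sat → 5 of Sat, Sun
May: 31 days, starts Mon → 5 of Mon, Tue, Wed ✓
Jun: 30 days, starts Thu → 5 of Thu, Fri
Jul: 31 days, starts Sat → 5 of Sat, Sun, Mon
Aug: 31 days, starts Tue → 5 of Tue, Wed, Thu ✓
Sep: 30 days, starts Fri → 5 of Fri, Sat
Oct: 31 days, starts Sun → 5 of Sun, Mon, Tue
Nov: 30 days, starts Wed → 5 of Wed, Thu ✓
Dec: 31 days, starts Fri → 5 of Fri, Sat, Sun
Months with five Wednesdays: Mar, May, Aug, Nov.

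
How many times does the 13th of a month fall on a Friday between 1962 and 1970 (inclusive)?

16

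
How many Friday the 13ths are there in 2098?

1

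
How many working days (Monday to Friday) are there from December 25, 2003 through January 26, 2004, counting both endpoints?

December 25, 2003 is a Thursday.
From December 25, 2003 to January 26, 2004 is 33 days inclusive.
33 = 7 × 4 + 5, so there are 4 full weeks plus 5 extra days.
Each full week contributes 5 weekdays (Mon–Fri): 4 × 5 = 20.
The 5 extra days are Thu, Fri, Sat, Sun, Mon — 3 of them qualify.
Total: 20 + 3 = 23.

23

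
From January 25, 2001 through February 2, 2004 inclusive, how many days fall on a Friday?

158

January 25, 2001 is a Thursday.
That's 1104 days from start to end, counting both.
1104 = 7 × 157 + 5, so there are 157 full weeks plus 5 extra days.
Each full week contributes one Friday: 157 so far.
The 5 extra days are Thu, Fri, Sat, Sun, Mon — 1 of them qualifies.
Total: 157 + 1 = 158.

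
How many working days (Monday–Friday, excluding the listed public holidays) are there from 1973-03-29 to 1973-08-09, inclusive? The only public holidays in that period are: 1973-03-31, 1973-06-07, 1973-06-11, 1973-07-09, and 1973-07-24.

92

1973-03-29 is a Thursday.
That's 134 days from start to end, counting both.
134 = 7 × 19 + 1, so there are 19 full weeks plus 1 extra day.
Each full week contributes 5 weekdays (Mon–Fri): 19 × 5 = 95.
The 1 extra day is Thursday — 1 of them qualifies.
Total: 95 + 1 = 96.
Holidays: 1973-03-31 (Sat); 1973-06-07 (Thu); 1973-06-11 (Mon); 1973-07-09 (Mon); 1973-07-24 (Tue).
4 of the 5 holidays fall on weekdays; the rest are weekends and were already excluded.
Business days: 96 − 4 = 92.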